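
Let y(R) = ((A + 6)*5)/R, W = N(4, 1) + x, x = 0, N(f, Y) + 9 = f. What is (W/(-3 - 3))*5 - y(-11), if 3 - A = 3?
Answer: 455/66 ≈ 6.8939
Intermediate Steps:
A = 0 (A = 3 - 1*3 = 3 - 3 = 0)
N(f, Y) = -9 + f
W = -5 (W = (-9 + 4) + 0 = -5 + 0 = -5)
y(R) = 30/R (y(R) = ((0 + 6)*5)/R = (6*5)/R = 30/R)
(W/(-3 - 3))*5 - y(-11) = -5/(-3 - 3)*5 - 30/(-11) = -5/(-6)*5 - 30*(-1)/11 = -5*(-⅙)*5 - 1*(-30/11) = (⅚)*5 + 30/11 = 25/6 + 30/11 = 455/66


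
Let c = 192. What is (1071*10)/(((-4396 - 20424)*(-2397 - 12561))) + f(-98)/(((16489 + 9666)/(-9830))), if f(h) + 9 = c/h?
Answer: 256179702017/62196317988 ≈ 4.1189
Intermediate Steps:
f(h) = -9 + 192/h
(1071*10)/(((-4396 - 20424)*(-2397 - 12561))) + f(-98)/(((16489 + 9666)/(-9830))) = (1071*10)/(((-4396 - 20424)*(-2397 - 12561))) + (-9 + 192/(-98))/(((16489 + 9666)/(-9830))) = 10710/((-24820*(-14958))) + (-9 + 192*(-1/98))/((26155*(-1/9830))) = 10710/371257560 + (-9 - 96/49)/(-5231/1966) = 10710*(1/371257560) - 537/49*(-1966/5231) = 7/242652 + 1055742/256319 = 256179702017/62196317988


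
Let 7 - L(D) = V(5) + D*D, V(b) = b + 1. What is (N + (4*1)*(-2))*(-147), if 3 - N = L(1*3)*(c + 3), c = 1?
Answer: -3969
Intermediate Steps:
V(b) = 1 + b
L(D) = 1 - D² (L(D) = 7 - ((1 + 5) + D*D) = 7 - (6 + D²) = 7 + (-6 - D²) = 1 - D²)
N = 35 (N = 3 - (1 - (1*3)²)*(1 + 3) = 3 - (1 - 1*3²)*4 = 3 - (1 - 1*9)*4 = 3 - (1 - 9)*4 = 3 - (-8)*4 = 3 - 1*(-32) = 3 + 32 = 35)
(N + (4*1)*(-2))*(-147) = (35 + (4*1)*(-2))*(-147) = (35 + 4*(-2))*(-147) = (35 - 8)*(-147) = 27*(-147) = -3969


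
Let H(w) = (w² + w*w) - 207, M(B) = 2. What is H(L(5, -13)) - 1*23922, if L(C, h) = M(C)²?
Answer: -24097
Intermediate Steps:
L(C, h) = 4 (L(C, h) = 2² = 4)
H(w) = -207 + 2*w² (H(w) = (w² + w²) - 207 = 2*w² - 207 = -207 + 2*w²)
H(L(5, -13)) - 1*23922 = (-207 + 2*4²) - 1*23922 = (-207 + 2*16) - 23922 = (-207 + 32) - 23922 = -175 - 23922 = -24097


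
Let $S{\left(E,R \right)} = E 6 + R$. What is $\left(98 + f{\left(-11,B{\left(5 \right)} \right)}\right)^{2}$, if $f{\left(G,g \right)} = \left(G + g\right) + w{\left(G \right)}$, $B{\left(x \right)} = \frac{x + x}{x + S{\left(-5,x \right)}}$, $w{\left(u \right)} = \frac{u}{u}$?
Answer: $\frac{30625}{4} \approx 7656.3$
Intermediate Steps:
$w{\left(u \right)} = 1$
$S{\left(E,R \right)} = R + 6 E$ ($S{\left(E,R \right)} = 6 E + R = R + 6 E$)
$B{\left(x \right)} = \frac{2 x}{-30 + 2 x}$ ($B{\left(x \right)} = \frac{x + x}{x + \left(x + 6 \left(-5\right)\right)} = \frac{2 x}{x + \left(x - 30\right)} = \frac{2 x}{x + \left(-30 + x\right)} = \frac{2 x}{-30 + 2 x}$)
$f{\left(G,g \right)} = 1 + G + g$ ($f{\left(G,g \right)} = \left(G + g\right) + 1 = 1 + G + g$)
$\left(98 + f{\left(-11,B{\left(5 \right)} \right)}\right)^{2} = \left(98 + \left(1 - 11 + \frac{5}{-15 + 5}\right)\right)^{2} = \left(98 + \left(1 - 11 + \frac{5}{-10}\right)\right)^{2} = \left(98 + \left(1 - 11 + 5 \left(- \frac{1}{10}\right)\right)\right)^{2} = \left(98 - \frac{21}{2}\right)^{2} = \left(\frac{175}{2}\right)^{2} = \frac{30625}{4}$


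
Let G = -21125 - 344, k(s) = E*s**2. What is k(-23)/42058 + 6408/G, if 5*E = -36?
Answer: -878196978/2257358005 ≈ -0.38904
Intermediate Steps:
E = -36/5 (E = (1/5)*(-36) = -36/5 ≈ -7.2000)
k(s) = -36*s**2/5
G = -21469
k(-23)/42058 + 6408/G = -36/5*(-23)**2/42058 + 6408/(-21469) = -36/5*529*(1/42058) + 6408*(-1/21469) = -19044/5*1/42058 - 6408/21469 = -9522/105145 - 6408/21469 = -878196978/2257358005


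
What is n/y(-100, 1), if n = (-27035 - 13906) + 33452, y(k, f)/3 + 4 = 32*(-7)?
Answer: 7489/684 ≈ 10.949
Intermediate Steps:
y(k, f) = -684 (y(k, f) = -12 + 3*(32*(-7)) = -12 + 3*(-224) = -12 - 672 = -684)
n = -7489 (n = -40941 + 33452 = -7489)
n/y(-100, 1) = -7489/(-684) = -7489*(-1/684) = 7489/684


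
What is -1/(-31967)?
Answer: 1/31967 ≈ 3.1282e-5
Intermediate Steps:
-1/(-31967) = -1*(-1/31967) = 1/31967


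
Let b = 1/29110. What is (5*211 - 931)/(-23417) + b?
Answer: -3586223/681668870 ≈ -0.0052609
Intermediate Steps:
b = 1/29110 ≈ 3.4352e-5
(5*211 - 931)/(-23417) + b = (5*211 - 931)/(-23417) + 1/29110 = (1055 - 931)*(-1/23417) + 1/29110 = 124*(-1/23417) + 1/29110 = -124/23417 + 1/29110 = -3586223/681668870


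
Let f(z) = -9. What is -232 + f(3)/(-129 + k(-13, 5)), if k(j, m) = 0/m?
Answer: -9973/43 ≈ -231.93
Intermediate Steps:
k(j, m) = 0
-232 + f(3)/(-129 + k(-13, 5)) = -232 - 9/(-129 + 0) = -232 - 9/(-129) = -232 - 9*(-1/129) = -232 + 3/43 = -9973/43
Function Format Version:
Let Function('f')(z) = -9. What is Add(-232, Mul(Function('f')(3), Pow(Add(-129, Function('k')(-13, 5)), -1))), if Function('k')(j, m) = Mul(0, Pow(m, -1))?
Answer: Rational(-9973, 43) ≈ -231.93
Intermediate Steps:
Function('k')(j, m) = 0
Add(-232, Mul(Function('f')(3), Pow(Add(-129, Function('k')(-13, 5)), -1))) = Add(-232, Mul(-9, Pow(Add(-129, 0), -1))) = Add(-232, Mul(-9, Pow(-129, -1))) = Add(-232, Mul(-9, Rational(-1, 129))) = Add(-232, Rational(3, 43)) = Rational(-9973, 43)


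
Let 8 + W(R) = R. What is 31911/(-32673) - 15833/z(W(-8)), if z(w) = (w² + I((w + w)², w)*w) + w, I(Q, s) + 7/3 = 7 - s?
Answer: 514418345/2962352 ≈ 173.65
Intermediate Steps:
I(Q, s) = 14/3 - s (I(Q, s) = -7/3 + (7 - s) = 14/3 - s)
W(R) = -8 + R
z(w) = w + w² + w*(14/3 - w) (z(w) = (w² + (14/3 - w)*w) + w = (w² + w*(14/3 - w)) + w = w + w² + w*(14/3 - w))
31911/(-32673) - 15833/z(W(-8)) = 31911/(-32673) - 15833*3/(17*(-8 - 8)) = 31911*(-1/32673) - 15833/((17/3)*(-16)) = -10637/10891 - 15833/(-272/3) = -10637/10891 - 15833*(-3/272) = -10637/10891 + 47499/272 = 514418345/2962352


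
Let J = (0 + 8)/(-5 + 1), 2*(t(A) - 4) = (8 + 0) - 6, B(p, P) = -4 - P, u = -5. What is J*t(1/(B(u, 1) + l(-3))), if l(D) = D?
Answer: -10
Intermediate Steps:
t(A) = 5 (t(A) = 4 + ((8 + 0) - 6)/2 = 4 + (8 - 6)/2 = 4 + (½)*2 = 4 + 1 = 5)
J = -2 (J = 8/(-4) = 8*(-¼) = -2)
J*t(1/(B(u, 1) + l(-3))) = -2*5 = -10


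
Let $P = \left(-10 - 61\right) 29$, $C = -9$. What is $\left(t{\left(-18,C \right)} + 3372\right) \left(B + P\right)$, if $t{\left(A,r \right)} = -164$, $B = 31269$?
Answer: $93705680$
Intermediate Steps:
$P = -2059$ ($P = \left(-71\right) 29 = -2059$)
$\left(t{\left(-18,C \right)} + 3372\right) \left(B + P\right) = \left(-164 + 3372\right) \left(31269 - 2059\right) = 3208 \cdot 29210 = 93705680$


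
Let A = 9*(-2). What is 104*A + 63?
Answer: -1809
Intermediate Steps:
A = -18
104*A + 63 = 104*(-18) + 63 = -1872 + 63 = -1809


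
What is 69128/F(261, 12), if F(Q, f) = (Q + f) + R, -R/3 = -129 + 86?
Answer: 34564/201 ≈ 171.96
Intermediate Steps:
R = 129 (R = -3*(-129 + 86) = -3*(-43) = 129)
F(Q, f) = 129 + Q + f (F(Q, f) = (Q + f) + 129 = 129 + Q + f)
69128/F(261, 12) = 69128/(129 + 261 + 12) = 69128/402 = 69128*(1/402) = 34564/201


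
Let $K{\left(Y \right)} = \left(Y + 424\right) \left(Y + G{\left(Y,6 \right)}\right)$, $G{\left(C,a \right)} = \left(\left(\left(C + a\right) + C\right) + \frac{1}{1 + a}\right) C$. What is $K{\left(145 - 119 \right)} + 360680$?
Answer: $\frac{7368560}{7} \approx 1.0527 \cdot 10^{6}$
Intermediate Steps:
$G{\left(C,a \right)} = C \left(a + \frac{1}{1 + a} + 2 C\right)$ ($G{\left(C,a \right)} = \left(\left(a + 2 C\right) + \frac{1}{1 + a}\right) C = \left(a + \frac{1}{1 + a} + 2 C\right) C = C \left(a + \frac{1}{1 + a} + 2 C\right)$)
$K{\left(Y \right)} = \left(424 + Y\right) \left(Y + \frac{Y \left(43 + 14 Y\right)}{7}\right)$ ($K{\left(Y \right)} = \left(Y + 424\right) \left(Y + \frac{Y \left(1 + 6 + 6^{2} + 2 Y + 2 Y 6\right)}{1 + 6}\right) = \left(424 + Y\right) \left(Y + \frac{Y \left(1 + 6 + 36 + 2 Y + 12 Y\right)}{7}\right) = \left(424 + Y\right) \left(Y + Y \frac{1}{7} \left(43 + 14 Y\right)\right) = \left(424 + Y\right) \left(Y + \frac{Y \left(43 + 14 Y\right)}{7}\right)$)
$K{\left(145 - 119 \right)} + 360680 = \frac{\left(145 - 119\right) \left(21200 + 5943 \left(145 - 119\right) + \left(145 - 119\right) \left(43 + 14 \left(145 - 119\right)\right)\right)}{7} + 360680 = \frac{1}{7} \cdot 26 \left(21200 + 5943 \cdot 26 + 26 \left(43 + 14 \cdot 26\right)\right) + 360680 = \frac{1}{7} \cdot 26 \left(21200 + 154518 + 26 \left(43 + 364\right)\right) + 360680 = \frac{1}{7} \cdot 26 \left(21200 + 154518 + 26 \cdot 407\right) + 360680 = \frac{1}{7} \cdot 26 \left(21200 + 154518 + 10582\right) + 360680 = \frac{1}{7} \cdot 26 \cdot 186300 + 360680 = \frac{4843800}{7} + 360680 = \frac{7368560}{7}$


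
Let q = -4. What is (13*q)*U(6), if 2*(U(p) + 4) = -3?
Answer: 286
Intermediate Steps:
U(p) = -11/2 (U(p) = -4 + (1/2)*(-3) = -4 - 3/2 = -11/2)
(13*q)*U(6) = (13*(-4))*(-11/2) = -52*(-11/2) = 286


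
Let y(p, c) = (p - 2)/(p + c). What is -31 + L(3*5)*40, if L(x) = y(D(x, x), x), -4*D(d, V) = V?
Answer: -463/9 ≈ -51.444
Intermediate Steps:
D(d, V) = -V/4
y(p, c) = (-2 + p)/(c + p)
L(x) = 4*(-2 - x/4)/(3*x) (L(x) = (-2 - x/4)/(x - x/4) = (-2 - x/4)/((3*x/4)) = (4/(3*x))*(-2 - x/4) = 4*(-2 - x/4)/(3*x))
-31 + L(3*5)*40 = -31 + ((-8 - 3*5)/(3*((3*5))))*40 = -31 + ((⅓)*(-8 - 1*15)/15)*40 = -31 + ((⅓)*(1/15)*(-8 - 15))*40 = -31 + ((⅓)*(1/15)*(-23))*40 = -31 - 23/45*40 = -31 - 184/9 = -463/9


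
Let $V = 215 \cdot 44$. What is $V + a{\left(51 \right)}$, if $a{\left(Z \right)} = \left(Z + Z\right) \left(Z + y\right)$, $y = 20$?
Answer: $16702$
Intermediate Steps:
$V = 9460$
$a{\left(Z \right)} = 2 Z \left(20 + Z\right)$ ($a{\left(Z \right)} = \left(Z + Z\right) \left(Z + 20\right) = 2 Z \left(20 + Z\right)$)
$V + a{\left(51 \right)} = 9460 + 2 \cdot 51 \left(20 + 51\right) = 9460 + 2 \cdot 51 \cdot 71 = 9460 + 7242 = 16702$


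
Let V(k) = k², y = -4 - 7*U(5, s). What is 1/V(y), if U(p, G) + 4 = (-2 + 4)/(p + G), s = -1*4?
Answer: 1/100 ≈ 0.010000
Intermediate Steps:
s = -4
U(p, G) = -4 + 2/(G + p) (U(p, G) = -4 + (-2 + 4)/(p + G) = -4 + 2/(G + p))
y = 10 (y = -4 - 14*(1 - 2*(-4) - 2*5)/(-4 + 5) = -4 - 14*(1 + 8 - 10)/1 = -4 - 14*(-1) = -4 - 7*(-2) = -4 + 14 = 10)
1/V(y) = 1/(10²) = 1/100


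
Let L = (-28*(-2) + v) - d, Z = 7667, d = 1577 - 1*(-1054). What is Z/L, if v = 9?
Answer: -7667/2566 ≈ -2.9879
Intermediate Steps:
d = 2631 (d = 1577 + 1054 = 2631)
L = -2566 (L = (-28*(-2) + 9) - 1*2631 = (56 + 9) - 2631 = 65 - 2631 = -2566)
Z/L = 7667/(-2566) = 7667*(-1/2566) = -7667/2566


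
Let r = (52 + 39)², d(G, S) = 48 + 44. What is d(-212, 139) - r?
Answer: -8189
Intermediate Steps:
d(G, S) = 92
r = 8281 (r = 91² = 8281)
d(-212, 139) - r = 92 - 1*8281 = 92 - 8281 = -8189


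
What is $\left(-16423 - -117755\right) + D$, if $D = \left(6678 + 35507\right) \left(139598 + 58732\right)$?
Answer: $8366652382$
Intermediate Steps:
$D = 8366551050$ ($D = 42185 \cdot 198330 = 8366551050$)
$\left(-16423 - -117755\right) + D = \left(-16423 - -117755\right) + 8366551050 = \left(-16423 + 117755\right) + 8366551050 = 101332 + 8366551050 = 8366652382$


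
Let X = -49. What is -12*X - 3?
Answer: 585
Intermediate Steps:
-12*X - 3 = -12*(-49) - 3 = 588 - 3 = 585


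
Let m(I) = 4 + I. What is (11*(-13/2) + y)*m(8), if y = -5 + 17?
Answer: -714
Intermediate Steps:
y = 12
(11*(-13/2) + y)*m(8) = (11*(-13/2) + 12)*(4 + 8) = (11*(-13*½) + 12)*12 = (11*(-13/2) + 12)*12 = (-143/2 + 12)*12 = -119/2*12 = -714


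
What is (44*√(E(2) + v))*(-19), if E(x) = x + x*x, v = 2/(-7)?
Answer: -1672*√70/7 ≈ -1998.4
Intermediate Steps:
v = -2/7 (v = 2*(-⅐) = -2/7 ≈ -0.28571)
E(x) = x + x²
(44*√(E(2) + v))*(-19) = (44*√(2*(1 + 2) - 2/7))*(-19) = (44*√(2*3 - 2/7))*(-19) = (44*√(6 - 2/7))*(-19) = (44*√(40/7))*(-19) = (44*(2*√70/7))*(-19) = (88*√70/7)*(-19) = -1672*√70/7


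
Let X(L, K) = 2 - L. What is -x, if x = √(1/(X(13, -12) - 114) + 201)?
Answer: -2*√31405/25 ≈ -14.177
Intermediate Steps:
x = 2*√31405/25 (x = √(1/((2 - 1*13) - 114) + 201) = √(1/((2 - 13) - 114) + 201) = √(1/(-11 - 114) + 201) = √(1/(-125) + 201) = √(-1/125 + 201) = √(25124/125) = 2*√31405/25 ≈ 14.177)
-x = -2*√31405/25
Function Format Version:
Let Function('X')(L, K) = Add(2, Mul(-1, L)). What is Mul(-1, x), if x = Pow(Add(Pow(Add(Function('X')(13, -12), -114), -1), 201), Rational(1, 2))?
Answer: Mul(Rational(-2, 25), Pow(31405, Rational(1, 2))) ≈ -14.177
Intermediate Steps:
x = Mul(Rational(2, 25), Pow(31405, Rational(1, 2))) (x = Pow(Add(Pow(Add(Add(2, Mul(-1, 13)), -114), -1), 201), Rational(1, 2)) = Pow(Add(Pow(Add(Add(2, -13), -114), -1), 201), Rational(1, 2)) = Pow(Add(Pow(Add(-11, -114), -1), 201), Rational(1, 2)) = Pow(Add(Pow(-125, -1), 201), Rational(1, 2)) = Pow(Add(Rational(-1, 125), 201), Rational(1, 2)) = Pow(Rational(25124, 125), Rational(1, 2)) = Mul(Rational(2, 25), Pow(31405, Rational(1, 2))) ≈ 14.177)
Mul(-1, x) = Mul(-1, Mul(Rational(2, 25), Pow(31405, Rational(1, 2)))) = Mul(Rational(-2, 25), Pow(31405, Rational(1, 2)))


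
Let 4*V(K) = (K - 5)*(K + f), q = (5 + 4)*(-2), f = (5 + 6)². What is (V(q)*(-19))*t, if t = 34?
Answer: 765187/2 ≈ 3.8259e+5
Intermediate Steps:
f = 121 (f = 11² = 121)
q = -18 (q = 9*(-2) = -18)
V(K) = (-5 + K)*(121 + K)/4 (V(K) = ((K - 5)*(K + 121))/4 = ((-5 + K)*(121 + K))/4 = (-5 + K)*(121 + K)/4)
(V(q)*(-19))*t = ((-605/4 + 29*(-18) + (¼)*(-18)²)*(-19))*34 = ((-605/4 - 522 + (¼)*324)*(-19))*34 = ((-605/4 - 522 + 81)*(-19))*34 = -2369/4*(-19)*34 = (45011/4)*34 = 765187/2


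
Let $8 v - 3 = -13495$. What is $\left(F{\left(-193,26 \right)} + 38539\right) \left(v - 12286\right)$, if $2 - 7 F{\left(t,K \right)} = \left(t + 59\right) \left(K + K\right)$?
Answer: $- \frac{7733583135}{14} \approx -5.524 \cdot 10^{8}$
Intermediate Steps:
$F{\left(t,K \right)} = \frac{2}{7} - \frac{2 K \left(59 + t\right)}{7}$ ($F{\left(t,K \right)} = \frac{2}{7} - \frac{\left(t + 59\right) \left(K + K\right)}{7} = \frac{2}{7} - \frac{\left(59 + t\right) 2 K}{7} = \frac{2}{7} - \frac{2 K \left(59 + t\right)}{7}$)
$v = - \frac{3373}{2}$ ($v = \frac{3}{8} + \frac{1}{8} \left(-13495\right) = \frac{3}{8} - \frac{13495}{8} = - \frac{3373}{2} \approx -1686.5$)
$\left(F{\left(-193,26 \right)} + 38539\right) \left(v - 12286\right) = \left(\left(\frac{2}{7} - \frac{3068}{7} - \frac{52}{7} \left(-193\right)\right) + 38539\right) \left(- \frac{3373}{2} - 12286\right) = \left(\left(\frac{2}{7} - \frac{3068}{7} + \frac{10036}{7}\right) + 38539\right) \left(- \frac{27945}{2}\right) = \left(\frac{6970}{7} + 38539\right) \left(- \frac{27945}{2}\right) = \frac{276743}{7} \left(- \frac{27945}{2}\right) = - \frac{7733583135}{14}$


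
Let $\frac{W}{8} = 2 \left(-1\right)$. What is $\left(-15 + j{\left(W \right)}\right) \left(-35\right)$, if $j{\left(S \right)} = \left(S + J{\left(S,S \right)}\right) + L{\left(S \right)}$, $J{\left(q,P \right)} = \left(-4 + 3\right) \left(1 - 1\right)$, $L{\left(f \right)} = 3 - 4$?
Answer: $1120$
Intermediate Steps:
$W = -16$ ($W = 8 \cdot 2 \left(-1\right) = 8 \left(-2\right) = -16$)
$L{\left(f \right)} = -1$ ($L{\left(f \right)} = 3 - 4 = -1$)
$J{\left(q,P \right)} = 0$ ($J{\left(q,P \right)} = \left(-1\right) 0 = 0$)
$j{\left(S \right)} = -1 + S$ ($j{\left(S \right)} = \left(S + 0\right) - 1 = S - 1 = -1 + S$)
$\left(-15 + j{\left(W \right)}\right) \left(-35\right) = \left(-15 - 17\right) \left(-35\right) = \left(-32\right) \left(-35\right) = 1120$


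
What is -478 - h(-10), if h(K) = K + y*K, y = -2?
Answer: -488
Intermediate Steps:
h(K) = -K (h(K) = K - 2*K = -K)
-478 - h(-10) = -478 - (-1)*(-10) = -478 - 1*10 = -478 - 10 = -488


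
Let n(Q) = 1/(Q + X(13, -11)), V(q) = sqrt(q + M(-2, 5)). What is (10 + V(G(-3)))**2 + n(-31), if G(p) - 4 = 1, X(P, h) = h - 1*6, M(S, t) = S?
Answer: 4943/48 + 20*sqrt(3) ≈ 137.62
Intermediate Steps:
X(P, h) = -6 + h (X(P, h) = h - 6 = -6 + h)
G(p) = 5 (G(p) = 4 + 1 = 5)
V(q) = sqrt(-2 + q) (V(q) = sqrt(q - 2) = sqrt(-2 + q))
n(Q) = 1/(-17 + Q) (n(Q) = 1/(Q + (-6 - 11)) = 1/(Q - 17) = 1/(-17 + Q))
(10 + V(G(-3)))**2 + n(-31) = (10 + sqrt(-2 + 5))**2 + 1/(-17 - 31) = (10 + sqrt(3))**2 + 1/(-48) = (10 + sqrt(3))**2 - 1/48 = -1/48 + (10 + sqrt(3))**2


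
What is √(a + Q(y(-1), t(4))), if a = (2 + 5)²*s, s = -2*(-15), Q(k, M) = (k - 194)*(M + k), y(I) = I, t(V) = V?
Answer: √885 ≈ 29.749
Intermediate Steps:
Q(k, M) = (-194 + k)*(M + k)
s = 30
a = 1470 (a = (2 + 5)²*30 = 7²*30 = 49*30 = 1470)
√(a + Q(y(-1), t(4))) = √(1470 + ((-1)² - 194*4 - 194*(-1) + 4*(-1))) = √(1470 + (1 - 776 + 194 - 4)) = √(1470 - 585) = √885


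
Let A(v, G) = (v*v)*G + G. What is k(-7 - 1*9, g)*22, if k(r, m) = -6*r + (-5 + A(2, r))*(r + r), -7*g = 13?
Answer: 61952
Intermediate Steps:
g = -13/7 (g = -⅐*13 = -13/7 ≈ -1.8571)
A(v, G) = G + G*v² (A(v, G) = v²*G + G = G*v² + G = G + G*v²)
k(r, m) = -6*r + 2*r*(-5 + 5*r) (k(r, m) = -6*r + (-5 + r*(1 + 2²))*(r + r) = -6*r + (-5 + r*(1 + 4))*(2*r) = -6*r + (-5 + r*5)*(2*r) = -6*r + (-5 + 5*r)*(2*r) = -6*r + 2*r*(-5 + 5*r))
k(-7 - 1*9, g)*22 = (2*(-7 - 1*9)*(-8 + 5*(-7 - 1*9)))*22 = (2*(-7 - 9)*(-8 + 5*(-7 - 9)))*22 = (2*(-16)*(-8 + 5*(-16)))*22 = (2*(-16)*(-8 - 80))*22 = (2*(-16)*(-88))*22 = 2816*22 = 61952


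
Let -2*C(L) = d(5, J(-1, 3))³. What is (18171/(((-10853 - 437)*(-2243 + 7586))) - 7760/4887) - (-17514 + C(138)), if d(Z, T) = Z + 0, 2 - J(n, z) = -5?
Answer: 863502022764868/49132651815 ≈ 17575.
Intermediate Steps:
J(n, z) = 7 (J(n, z) = 2 - 1*(-5) = 2 + 5 = 7)
d(Z, T) = Z
C(L) = -125/2 (C(L) = -½*5³ = -½*125 = -125/2)
(18171/(((-10853 - 437)*(-2243 + 7586))) - 7760/4887) - (-17514 + C(138)) = (18171/(((-10853 - 437)*(-2243 + 7586))) - 7760/4887) - (-17514 - 125/2) = (18171/((-11290*5343)) - 7760*1/4887) - 1*(-35153/2) = (18171/(-60322470) - 7760/4887) + 35153/2 = (18171*(-1/60322470) - 7760/4887) + 35153/2 = (-6057/20107490 - 7760/4887) + 35153/2 = -156063722959/98265303630 + 35153/2 = 863502022764868/49132651815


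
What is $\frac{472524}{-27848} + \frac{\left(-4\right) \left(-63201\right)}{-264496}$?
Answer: $- \frac{4125649803}{230177644} \approx -17.924$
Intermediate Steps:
$\frac{472524}{-27848} + \frac{\left(-4\right) \left(-63201\right)}{-264496} = 472524 \left(- \frac{1}{27848}\right) + 252804 \left(- \frac{1}{264496}\right) = - \frac{118131}{6962} - \frac{63201}{66124} = - \frac{4125649803}{230177644}$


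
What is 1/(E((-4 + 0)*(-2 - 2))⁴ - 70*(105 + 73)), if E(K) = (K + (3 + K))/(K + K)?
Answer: -1048576/13063756335 ≈ -8.0266e-5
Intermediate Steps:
E(K) = (3 + 2*K)/(2*K) (E(K) = (3 + 2*K)/((2*K)) = (3 + 2*K)*(1/(2*K)) = (3 + 2*K)/(2*K))
1/(E((-4 + 0)*(-2 - 2))⁴ - 70*(105 + 73)) = 1/(((3/2 + (-4 + 0)*(-2 - 2))/(((-4 + 0)*(-2 - 2))))⁴ - 70*(105 + 73)) = 1/(((3/2 - 4*(-4))/((-4*(-4))))⁴ - 70*178) = 1/(((3/2 + 16)/16)⁴ - 12460) = 1/(((1/16)*(35/2))⁴ - 12460) = 1/((35/32)⁴ - 12460) = 1/(1500625/1048576 - 12460) = 1/(-13063756335/1048576) = -1048576/13063756335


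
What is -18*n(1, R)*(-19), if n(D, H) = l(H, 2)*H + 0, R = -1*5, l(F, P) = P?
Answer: -3420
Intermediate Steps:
R = -5
n(D, H) = 2*H (n(D, H) = 2*H + 0 = 2*H)
-18*n(1, R)*(-19) = -36*(-5)*(-19) = -18*(-10)*(-19) = 180*(-19) = -3420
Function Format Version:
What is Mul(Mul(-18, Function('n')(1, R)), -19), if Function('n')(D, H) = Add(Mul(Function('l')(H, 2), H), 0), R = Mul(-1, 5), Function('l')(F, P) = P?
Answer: -3420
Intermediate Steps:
R = -5
Function('n')(D, H) = Mul(2, H) (Function('n')(D, H) = Add(Mul(2, H), 0) = Mul(2, H))
Mul(Mul(-18, Function('n')(1, R)), -19) = Mul(Mul(-18, Mul(2, -5)), -19) = Mul(Mul(-18, -10), -19) = Mul(180, -19) = -3420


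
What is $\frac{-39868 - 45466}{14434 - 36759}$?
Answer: $\frac{85334}{22325} \approx 3.8223$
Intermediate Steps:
$\frac{-39868 - 45466}{14434 - 36759} = - \frac{85334}{-22325} = \left(-85334\right) \left(- \frac{1}{22325}\right) = \frac{85334}{22325}$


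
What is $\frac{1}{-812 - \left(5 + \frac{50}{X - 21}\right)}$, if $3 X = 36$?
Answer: $- \frac{9}{7303} \approx -0.0012324$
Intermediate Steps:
$X = 12$ ($X = \frac{1}{3} \cdot 36 = 12$)
$\frac{1}{-812 - \left(5 + \frac{50}{X - 21}\right)} = \frac{1}{-812 - \left(5 + \frac{50}{12 - 21}\right)} = \frac{1}{-812 - \left(5 + \frac{50}{-9}\right)} = \frac{1}{-812 - - \frac{5}{9}} = \frac{1}{-812 + \left(\frac{50}{9} - 5\right)} = \frac{1}{-812 + \frac{5}{9}} = \frac{1}{- \frac{7303}{9}} = - \frac{9}{7303}$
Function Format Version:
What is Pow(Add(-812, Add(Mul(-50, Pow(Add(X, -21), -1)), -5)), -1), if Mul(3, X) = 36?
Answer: Rational(-9, 7303) ≈ -0.0012324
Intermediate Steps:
X = 12 (X = Mul(Rational(1, 3), 36) = 12)
Pow(Add(-812, Add(Mul(-50, Pow(Add(X, -21), -1)), -5)), -1) = Pow(Add(-812, Add(Mul(-50, Pow(Add(12, -21), -1)), -5)), -1) = Pow(Add(-812, Add(Mul(-50, Pow(-9, -1)), -5)), -1) = Pow(Add(-812, Add(Mul(-50, Rational(-1, 9)), -5)), -1) = Pow(Add(-812, Add(Rational(50, 9), -5)), -1) = Pow(Add(-812, Rational(5, 9)), -1) = Pow(Rational(-7303, 9), -1) = Rational(-9, 7303)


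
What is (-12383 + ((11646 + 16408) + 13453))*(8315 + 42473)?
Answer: 1479149712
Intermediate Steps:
(-12383 + ((11646 + 16408) + 13453))*(8315 + 42473) = (-12383 + (28054 + 13453))*50788 = (-12383 + 41507)*50788 = 29124*50788 = 1479149712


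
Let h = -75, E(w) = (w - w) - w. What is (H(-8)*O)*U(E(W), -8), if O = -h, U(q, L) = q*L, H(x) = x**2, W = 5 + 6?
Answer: 422400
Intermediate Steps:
W = 11
E(w) = -w (E(w) = 0 - w = -w)
U(q, L) = L*q
O = 75 (O = -1*(-75) = 75)
(H(-8)*O)*U(E(W), -8) = ((-8)**2*75)*(-(-8)*11) = (64*75)*(-8*(-11)) = 4800*88 = 422400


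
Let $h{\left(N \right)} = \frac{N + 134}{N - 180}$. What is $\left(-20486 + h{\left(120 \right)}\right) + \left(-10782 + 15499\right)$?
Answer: $- \frac{473197}{30} \approx -15773.0$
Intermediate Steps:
$h{\left(N \right)} = \frac{134 + N}{-180 + N}$
$\left(-20486 + h{\left(120 \right)}\right) + \left(-10782 + 15499\right) = \left(-20486 + \frac{134 + 120}{-180 + 120}\right) + \left(-10782 + 15499\right) = \left(-20486 + \frac{1}{-60} \cdot 254\right) + 4717 = \left(-20486 - \frac{127}{30}\right) + 4717 = - \frac{614707}{30} + 4717 = - \frac{473197}{30}$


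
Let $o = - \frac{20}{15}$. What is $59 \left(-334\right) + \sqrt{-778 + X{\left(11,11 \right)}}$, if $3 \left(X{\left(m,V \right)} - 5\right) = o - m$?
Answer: $-19706 + \frac{i \sqrt{6994}}{3} \approx -19706.0 + 27.877 i$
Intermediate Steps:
$o = - \frac{4}{3}$ ($o = \left(-20\right) \frac{1}{15} = - \frac{4}{3} \approx -1.3333$)
$X{\left(m,V \right)} = \frac{41}{9} - \frac{m}{3}$ ($X{\left(m,V \right)} = 5 + \frac{- \frac{4}{3} - m}{3} = 5 - \left(\frac{4}{9} + \frac{m}{3}\right) = \frac{41}{9} - \frac{m}{3}$)
$59 \left(-334\right) + \sqrt{-778 + X{\left(11,11 \right)}} = 59 \left(-334\right) + \sqrt{-778 + \left(\frac{41}{9} - \frac{11}{3}\right)} = -19706 + \sqrt{-778 + \left(\frac{41}{9} - \frac{11}{3}\right)} = -19706 + \sqrt{-778 + \frac{8}{9}} = -19706 + \sqrt{- \frac{6994}{9}} = -19706 + \frac{i \sqrt{6994}}{3}$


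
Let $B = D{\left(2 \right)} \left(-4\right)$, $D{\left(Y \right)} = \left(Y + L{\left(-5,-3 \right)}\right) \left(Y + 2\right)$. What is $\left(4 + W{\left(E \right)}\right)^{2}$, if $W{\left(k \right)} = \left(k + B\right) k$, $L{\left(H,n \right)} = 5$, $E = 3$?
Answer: $104329$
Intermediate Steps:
$D{\left(Y \right)} = \left(2 + Y\right) \left(5 + Y\right)$ ($D{\left(Y \right)} = \left(Y + 5\right) \left(Y + 2\right) = \left(5 + Y\right) \left(2 + Y\right) = \left(2 + Y\right) \left(5 + Y\right)$)
$B = -112$ ($B = \left(10 + 2^{2} + 7 \cdot 2\right) \left(-4\right) = \left(10 + 4 + 14\right) \left(-4\right) = 28 \left(-4\right) = -112$)
$W{\left(k \right)} = k \left(-112 + k\right)$ ($W{\left(k \right)} = \left(k - 112\right) k = \left(-112 + k\right) k = k \left(-112 + k\right)$)
$\left(4 + W{\left(E \right)}\right)^{2} = \left(4 + 3 \left(-112 + 3\right)\right)^{2} = \left(4 + 3 \left(-109\right)\right)^{2} = \left(4 - 327\right)^{2} = \left(-323\right)^{2} = 104329$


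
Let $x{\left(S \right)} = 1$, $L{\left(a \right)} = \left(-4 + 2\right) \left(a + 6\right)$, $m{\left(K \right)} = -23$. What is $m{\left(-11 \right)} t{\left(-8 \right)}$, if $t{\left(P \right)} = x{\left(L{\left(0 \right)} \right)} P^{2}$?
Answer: $-1472$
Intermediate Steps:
$L{\left(a \right)} = -12 - 2 a$ ($L{\left(a \right)} = - 2 \left(6 + a\right) = -12 - 2 a$)
$t{\left(P \right)} = P^{2}$ ($t{\left(P \right)} = 1 P^{2} = P^{2}$)
$m{\left(-11 \right)} t{\left(-8 \right)} = - 23 \left(-8\right)^{2} = \left(-23\right) 64 = -1472$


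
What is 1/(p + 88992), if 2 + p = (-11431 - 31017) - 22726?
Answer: 1/23816 ≈ 4.1989e-5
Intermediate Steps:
p = -65176 (p = -2 + ((-11431 - 31017) - 22726) = -2 + (-42448 - 22726) = -2 - 65174 = -65176)
1/(p + 88992) = 1/(-65176 + 88992) = 1/23816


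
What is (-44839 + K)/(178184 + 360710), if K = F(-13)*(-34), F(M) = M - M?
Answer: -44839/538894 ≈ -0.083206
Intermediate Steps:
F(M) = 0
K = 0 (K = 0*(-34) = 0)
(-44839 + K)/(178184 + 360710) = (-44839 + 0)/(178184 + 360710) = -44839/538894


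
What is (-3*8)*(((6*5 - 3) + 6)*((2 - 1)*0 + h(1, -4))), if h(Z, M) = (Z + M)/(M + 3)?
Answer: -2376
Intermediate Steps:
h(Z, M) = (M + Z)/(3 + M)
(-3*8)*(((6*5 - 3) + 6)*((2 - 1)*0 + h(1, -4))) = (-3*8)*(((6*5 - 3) + 6)*((2 - 1)*0 + (-4 + 1)/(3 - 4))) = -24*((30 - 3) + 6)*(1*0 - 3/(-1)) = -24*(27 + 6)*(0 - 1*(-3)) = -792*(0 + 3) = -792*3 = -24*99 = -2376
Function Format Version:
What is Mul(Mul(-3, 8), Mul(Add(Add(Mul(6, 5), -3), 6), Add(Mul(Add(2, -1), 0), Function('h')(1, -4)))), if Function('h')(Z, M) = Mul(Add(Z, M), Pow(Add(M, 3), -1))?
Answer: -2376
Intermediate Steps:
Function('h')(Z, M) = Mul(Pow(Add(3, M), -1), Add(M, Z)) (Function('h')(Z, M) = Mul(Add(M, Z), Pow(Add(3, M), -1)) = Mul(Pow(Add(3, M), -1), Add(M, Z)))
Mul(Mul(-3, 8), Mul(Add(Add(Mul(6, 5), -3), 6), Add(Mul(Add(2, -1), 0), Function('h')(1, -4)))) = Mul(Mul(-3, 8), Mul(Add(Add(Mul(6, 5), -3), 6), Add(Mul(Add(2, -1), 0), Mul(Pow(Add(3, -4), -1), Add(-4, 1))))) = Mul(-24, Mul(Add(Add(30, -3), 6), Add(Mul(1, 0), Mul(Pow(-1, -1), -3)))) = Mul(-24, Mul(Add(27, 6), Add(0, Mul(-1, -3)))) = Mul(-24, Mul(33, Add(0, 3))) = Mul(-24, Mul(33, 3)) = Mul(-24, 99) = -2376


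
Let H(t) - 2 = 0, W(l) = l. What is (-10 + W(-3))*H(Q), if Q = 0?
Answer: -26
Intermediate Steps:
H(t) = 2 (H(t) = 2 + 0 = 2)
(-10 + W(-3))*H(Q) = (-10 - 3)*2 = -13*2 = -26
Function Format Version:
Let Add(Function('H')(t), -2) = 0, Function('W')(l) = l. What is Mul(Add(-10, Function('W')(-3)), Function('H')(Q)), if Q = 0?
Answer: -26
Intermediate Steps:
Function('H')(t) = 2 (Function('H')(t) = Add(2, 0) = 2)
Mul(Add(-10, Function('W')(-3)), Function('H')(Q)) = Mul(Add(-10, -3), 2) = Mul(-13, 2) = -26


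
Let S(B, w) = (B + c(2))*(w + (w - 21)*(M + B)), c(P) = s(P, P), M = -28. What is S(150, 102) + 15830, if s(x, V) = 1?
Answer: 1523414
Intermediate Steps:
c(P) = 1
S(B, w) = (1 + B)*(w + (-28 + B)*(-21 + w)) (S(B, w) = (B + 1)*(w + (w - 21)*(-28 + B)) = (1 + B)*(w + (-21 + w)*(-28 + B)) = (1 + B)*(w + (-28 + B)*(-21 + w)))
S(150, 102) + 15830 = (588 - 27*102 - 21*150² + 567*150 + 102*150² - 26*150*102) + 15830 = (588 - 2754 - 21*22500 + 85050 + 102*22500 - 397800) + 15830 = (588 - 2754 - 472500 + 85050 + 2295000 - 397800) + 15830 = 1507584 + 15830 = 1523414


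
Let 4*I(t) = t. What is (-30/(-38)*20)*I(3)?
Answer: 225/19 ≈ 11.842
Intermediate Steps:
I(t) = t/4
(-30/(-38)*20)*I(3) = (-30/(-38)*20)*((¼)*3) = (-30*(-1/38)*20)*(¾) = ((15/19)*20)*(¾) = (300/19)*(¾) = 225/19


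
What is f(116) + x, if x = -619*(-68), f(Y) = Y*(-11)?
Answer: 40816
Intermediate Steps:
f(Y) = -11*Y
x = 42092
f(116) + x = -11*116 + 42092 = -1276 + 42092 = 40816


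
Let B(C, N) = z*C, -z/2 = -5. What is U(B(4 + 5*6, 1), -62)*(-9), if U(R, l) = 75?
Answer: -675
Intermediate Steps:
z = 10 (z = -2*(-5) = 10)
B(C, N) = 10*C
U(B(4 + 5*6, 1), -62)*(-9) = 75*(-9) = -675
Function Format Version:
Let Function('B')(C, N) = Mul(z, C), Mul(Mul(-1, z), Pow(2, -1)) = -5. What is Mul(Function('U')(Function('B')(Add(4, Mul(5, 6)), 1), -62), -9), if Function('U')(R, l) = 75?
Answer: -675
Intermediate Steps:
z = 10 (z = Mul(-2, -5) = 10)
Function('B')(C, N) = Mul(10, C)
Mul(Function('U')(Function('B')(Add(4, Mul(5, 6)), 1), -62), -9) = Mul(75, -9) = -675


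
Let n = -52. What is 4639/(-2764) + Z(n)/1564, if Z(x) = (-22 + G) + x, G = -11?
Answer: -27538/15893 ≈ -1.7327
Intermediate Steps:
Z(x) = -33 + x (Z(x) = (-22 - 11) + x = -33 + x)
4639/(-2764) + Z(n)/1564 = 4639/(-2764) + (-33 - 52)/1564 = 4639*(-1/2764) - 85*1/1564 = -4639/2764 - 5/92 = -27538/15893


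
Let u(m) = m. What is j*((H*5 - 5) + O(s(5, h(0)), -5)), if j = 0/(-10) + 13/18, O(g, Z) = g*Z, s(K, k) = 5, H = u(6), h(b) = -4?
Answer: 0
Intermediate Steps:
H = 6
O(g, Z) = Z*g
j = 13/18 (j = 0*(-⅒) + 13*(1/18) = 0 + 13/18 = 13/18 ≈ 0.72222)
j*((H*5 - 5) + O(s(5, h(0)), -5)) = 13*((6*5 - 5) - 5*5)/18 = 13*((30 - 5) - 25)/18 = 13*(25 - 25)/18 = (13/18)*0 = 0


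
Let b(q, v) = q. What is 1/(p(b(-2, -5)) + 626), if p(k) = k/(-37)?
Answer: 37/23164 ≈ 0.0015973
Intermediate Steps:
p(k) = -k/37 (p(k) = k*(-1/37) = -k/37)
1/(p(b(-2, -5)) + 626) = 1/(-1/37*(-2) + 626) = 1/(2/37 + 626) = 1/(23164/37) = 37/23164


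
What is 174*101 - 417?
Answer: 17157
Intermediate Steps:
174*101 - 417 = 17574 - 417 = 17157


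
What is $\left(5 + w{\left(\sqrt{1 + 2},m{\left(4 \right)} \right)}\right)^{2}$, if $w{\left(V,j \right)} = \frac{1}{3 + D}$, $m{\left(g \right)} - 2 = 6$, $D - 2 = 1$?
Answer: $\frac{961}{36} \approx 26.694$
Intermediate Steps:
$D = 3$ ($D = 2 + 1 = 3$)
$m{\left(g \right)} = 8$ ($m{\left(g \right)} = 2 + 6 = 8$)
$w{\left(V,j \right)} = \frac{1}{6}$ ($w{\left(V,j \right)} = \frac{1}{3 + 3} = \frac{1}{6}$)
$\left(5 + w{\left(\sqrt{1 + 2},m{\left(4 \right)} \right)}\right)^{2} = \left(5 + \frac{1}{6}\right)^{2} = \left(\frac{31}{6}\right)^{2} = \frac{961}{36}$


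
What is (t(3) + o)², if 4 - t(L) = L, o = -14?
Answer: 169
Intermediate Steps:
t(L) = 4 - L
(t(3) + o)² = ((4 - 1*3) - 14)² = ((4 - 3) - 14)² = (1 - 14)² = (-13)² = 169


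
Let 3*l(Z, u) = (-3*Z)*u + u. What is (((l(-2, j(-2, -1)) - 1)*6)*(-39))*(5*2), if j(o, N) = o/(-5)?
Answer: 156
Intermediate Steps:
j(o, N) = -o/5 (j(o, N) = o*(-⅕) = -o/5)
l(Z, u) = u/3 - Z*u (l(Z, u) = ((-3*Z)*u + u)/3 = (-3*Z*u + u)/3 = (u - 3*Z*u)/3 = u/3 - Z*u)
(((l(-2, j(-2, -1)) - 1)*6)*(-39))*(5*2) = ((((-⅕*(-2))*(⅓ - 1*(-2)) - 1)*6)*(-39))*(5*2) = (((2*(⅓ + 2)/5 - 1)*6)*(-39))*10 = ((((⅖)*(7/3) - 1)*6)*(-39))*10 = (((14/15 - 1)*6)*(-39))*10 = (-1/15*6*(-39))*10 = -⅖*(-39)*10 = (78/5)*10 = 156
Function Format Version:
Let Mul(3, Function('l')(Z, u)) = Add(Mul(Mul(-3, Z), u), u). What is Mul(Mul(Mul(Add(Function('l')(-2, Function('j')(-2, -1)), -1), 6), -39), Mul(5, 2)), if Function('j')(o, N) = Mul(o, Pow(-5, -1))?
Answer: 156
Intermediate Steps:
Function('j')(o, N) = Mul(Rational(-1, 5), o) (Function('j')(o, N) = Mul(o, Rational(-1, 5)) = Mul(Rational(-1, 5), o))
Function('l')(Z, u) = Add(Mul(Rational(1, 3), u), Mul(-1, Z, u)) (Function('l')(Z, u) = Mul(Rational(1, 3), Add(Mul(Mul(-3, Z), u), u)) = Mul(Rational(1, 3), Add(Mul(-3, Z, u), u)) = Mul(Rational(1, 3), Add(u, Mul(-3, Z, u))) = Add(Mul(Rational(1, 3), u), Mul(-1, Z, u)))
Mul(Mul(Mul(Add(Function('l')(-2, Function('j')(-2, -1)), -1), 6), -39), Mul(5, 2)) = Mul(Mul(Mul(Add(Mul(Mul(Rational(-1, 5), -2), Add(Rational(1, 3), Mul(-1, -2))), -1), 6), -39), Mul(5, 2)) = Mul(Mul(Mul(Add(Mul(Rational(2, 5), Add(Rational(1, 3), 2)), -1), 6), -39), 10) = Mul(Mul(Mul(Add(Mul(Rational(2, 5), Rational(7, 3)), -1), 6), -39), 10) = Mul(Mul(Mul(Add(Rational(14, 15), -1), 6), -39), 10) = Mul(Mul(Mul(Rational(-1, 15), 6), -39), 10) = Mul(Mul(Rational(-2, 5), -39), 10) = Mul(Rational(78, 5), 10) = 156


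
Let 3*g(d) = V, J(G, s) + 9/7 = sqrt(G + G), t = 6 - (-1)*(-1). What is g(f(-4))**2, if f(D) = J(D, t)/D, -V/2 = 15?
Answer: 100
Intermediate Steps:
t = 5 (t = 6 - 1*1 = 6 - 1 = 5)
J(G, s) = -9/7 + sqrt(2)*sqrt(G) (J(G, s) = -9/7 + sqrt(G + G) = -9/7 + sqrt(2*G) = -9/7 + sqrt(2)*sqrt(G))
V = -30 (V = -2*15 = -30)
f(D) = (-9/7 + sqrt(2)*sqrt(D))/D
g(d) = -10 (g(d) = (1/3)*(-30) = -10)
g(f(-4))**2 = (-10)**2 = 100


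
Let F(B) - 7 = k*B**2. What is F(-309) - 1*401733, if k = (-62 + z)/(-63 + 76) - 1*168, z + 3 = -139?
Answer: -233231066/13 ≈ -1.7941e+7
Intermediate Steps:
z = -142 (z = -3 - 139 = -142)
k = -2388/13 (k = (-62 - 142)/(-63 + 76) - 1*168 = -204/13 - 168 = -2388/13 ≈ -183.69)
F(B) = 7 - 2388*B**2/13
F(-309) - 1*401733 = (7 - 2388/13*(-309)**2) - 1*401733 = (7 - 2388/13*95481) - 401733 = (7 - 228008628/13) - 401733 = -228008537/13 - 401733 = -233231066/13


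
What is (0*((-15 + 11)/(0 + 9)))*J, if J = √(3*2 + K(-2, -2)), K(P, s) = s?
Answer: 0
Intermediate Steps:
J = 2 (J = √(3*2 - 2) = √(6 - 2) = √4 = 2)
(0*((-15 + 11)/(0 + 9)))*J = (0*((-15 + 11)/(0 + 9)))*2 = (0*(-4/9))*2 = 0*2 = 0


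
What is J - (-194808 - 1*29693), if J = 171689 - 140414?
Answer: 255776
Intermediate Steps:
J = 31275
J - (-194808 - 1*29693) = 31275 - (-194808 - 1*29693) = 31275 - (-194808 - 29693) = 31275 - 1*(-224501) = 31275 + 224501 = 255776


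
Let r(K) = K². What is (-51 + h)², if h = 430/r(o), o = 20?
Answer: 3988009/1600 ≈ 2492.5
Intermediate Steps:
h = 43/40 (h = 430/(20²) = 430/400 = 430*(1/400) = 43/40 ≈ 1.0750)
(-51 + h)² = (-51 + 43/40)² = (-1997/40)² = 3988009/1600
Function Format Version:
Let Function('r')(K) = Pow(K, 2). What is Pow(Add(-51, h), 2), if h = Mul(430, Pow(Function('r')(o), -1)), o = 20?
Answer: Rational(3988009, 1600) ≈ 2492.5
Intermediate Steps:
h = Rational(43, 40) (h = Mul(430, Pow(Pow(20, 2), -1)) = Mul(430, Pow(400, -1)) = Mul(430, Rational(1, 400)) = Rational(43, 40) ≈ 1.0750)
Pow(Add(-51, h), 2) = Pow(Add(-51, Rational(43, 40)), 2) = Pow(Rational(-1997, 40), 2) = Rational(3988009, 1600)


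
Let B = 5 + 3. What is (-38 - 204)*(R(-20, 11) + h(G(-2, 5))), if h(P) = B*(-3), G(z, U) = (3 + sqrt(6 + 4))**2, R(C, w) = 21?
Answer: 726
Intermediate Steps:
B = 8
G(z, U) = (3 + sqrt(10))**2
h(P) = -24 (h(P) = 8*(-3) = -24)
(-38 - 204)*(R(-20, 11) + h(G(-2, 5))) = (-38 - 204)*(21 - 24) = -242*(-3) = 726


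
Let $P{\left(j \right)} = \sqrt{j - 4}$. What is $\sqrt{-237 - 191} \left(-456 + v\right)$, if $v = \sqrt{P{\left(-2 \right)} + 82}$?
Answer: $2 i \sqrt{107} \left(-456 + \sqrt{82 + i \sqrt{6}}\right) \approx -2.7978 - 9246.4 i$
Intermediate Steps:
$P{\left(j \right)} = \sqrt{-4 + j}$
$v = \sqrt{82 + i \sqrt{6}}$ ($v = \sqrt{\sqrt{-4 - 2} + 82} = \sqrt{\sqrt{-6} + 82} = \sqrt{i \sqrt{6} + 82} = \sqrt{82 + i \sqrt{6}} \approx 9.0564 + 0.1352 i$)
$\sqrt{-237 - 191} \left(-456 + v\right) = \sqrt{-237 - 191} \left(-456 + \sqrt{82 + i \sqrt{6}}\right) = \sqrt{-428} \left(-456 + \sqrt{82 + i \sqrt{6}}\right) = 2 i \sqrt{107} \left(-456 + \sqrt{82 + i \sqrt{6}}\right)$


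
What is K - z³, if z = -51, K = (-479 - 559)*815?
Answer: -713319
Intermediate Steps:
K = -845970 (K = -1038*815 = -845970)
K - z³ = -845970 - 1*(-51)³ = -845970 - 1*(-132651) = -845970 + 132651 = -713319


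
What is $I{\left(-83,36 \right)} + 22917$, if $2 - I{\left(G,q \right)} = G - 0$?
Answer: $23002$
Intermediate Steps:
$I{\left(G,q \right)} = 2 - G$ ($I{\left(G,q \right)} = 2 - \left(G - 0\right) = 2 - \left(G + 0\right) = 2 - G$)
$I{\left(-83,36 \right)} + 22917 = \left(2 - -83\right) + 22917 = \left(2 + 83\right) + 22917 = 85 + 22917 = 23002$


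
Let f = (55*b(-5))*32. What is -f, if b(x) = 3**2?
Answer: -15840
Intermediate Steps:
b(x) = 9
f = 15840 (f = (55*9)*32 = 495*32 = 15840)
-f = -1*15840 = -15840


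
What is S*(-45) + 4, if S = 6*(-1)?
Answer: 274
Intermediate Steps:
S = -6
S*(-45) + 4 = -6*(-45) + 4 = 270 + 4 = 274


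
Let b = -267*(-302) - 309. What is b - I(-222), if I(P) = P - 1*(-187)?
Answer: 80360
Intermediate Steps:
b = 80325 (b = 80634 - 309 = 80325)
I(P) = 187 + P (I(P) = P + 187 = 187 + P)
b - I(-222) = 80325 - (187 - 222) = 80325 - 1*(-35) = 80325 + 35 = 80360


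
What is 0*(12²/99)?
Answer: 0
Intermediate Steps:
0*(12²/99) = 0*(144*(1/99)) = 0*(16/11) = 0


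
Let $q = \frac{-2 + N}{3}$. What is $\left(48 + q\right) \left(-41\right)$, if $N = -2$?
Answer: $- \frac{5740}{3} \approx -1913.3$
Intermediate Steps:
$q = - \frac{4}{3}$ ($q = \frac{-2 - 2}{3} = \left(-4\right) \frac{1}{3} = - \frac{4}{3} \approx -1.3333$)
$\left(48 + q\right) \left(-41\right) = \left(48 - \frac{4}{3}\right) \left(-41\right) = \frac{140}{3} \left(-41\right) = - \frac{5740}{3}$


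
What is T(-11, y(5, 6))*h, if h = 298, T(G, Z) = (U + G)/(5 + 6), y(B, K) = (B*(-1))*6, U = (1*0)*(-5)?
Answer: -298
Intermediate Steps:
U = 0 (U = 0*(-5) = 0)
y(B, K) = -6*B (y(B, K) = -B*6 = -6*B)
T(G, Z) = G/11 (T(G, Z) = (0 + G)/(5 + 6) = G/11)
T(-11, y(5, 6))*h = ((1/11)*(-11))*298 = -1*298 = -298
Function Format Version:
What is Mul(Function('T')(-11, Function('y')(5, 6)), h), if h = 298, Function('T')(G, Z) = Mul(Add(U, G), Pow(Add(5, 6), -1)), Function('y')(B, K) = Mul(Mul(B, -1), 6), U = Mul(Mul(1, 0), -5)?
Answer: -298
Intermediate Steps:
U = 0 (U = Mul(0, -5) = 0)
Function('y')(B, K) = Mul(-6, B) (Function('y')(B, K) = Mul(Mul(-1, B), 6) = Mul(-6, B))
Function('T')(G, Z) = Mul(Rational(1, 11), G) (Function('T')(G, Z) = Mul(Add(0, G), Pow(Add(5, 6), -1)) = Mul(G, Pow(11, -1)) = Mul(G, Rational(1, 11)) = Mul(Rational(1, 11), G))
Mul(Function('T')(-11, Function('y')(5, 6)), h) = Mul(Mul(Rational(1, 11), -11), 298) = Mul(-1, 298) = -298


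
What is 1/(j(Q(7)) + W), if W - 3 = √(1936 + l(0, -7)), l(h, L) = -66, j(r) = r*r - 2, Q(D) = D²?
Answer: 1201/2883867 - √1870/5767734 ≈ 0.00040896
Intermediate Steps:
j(r) = -2 + r² (j(r) = r² - 2 = -2 + r²)
W = 3 + √1870 (W = 3 + √(1936 - 66) = 3 + √1870 ≈ 46.243)
1/(j(Q(7)) + W) = 1/((-2 + (7²)²) + (3 + √1870)) = 1/((-2 + 49²) + (3 + √1870)) = 1/((-2 + 2401) + (3 + √1870)) = 1/(2399 + (3 + √1870)) = 1/(2402 + √1870)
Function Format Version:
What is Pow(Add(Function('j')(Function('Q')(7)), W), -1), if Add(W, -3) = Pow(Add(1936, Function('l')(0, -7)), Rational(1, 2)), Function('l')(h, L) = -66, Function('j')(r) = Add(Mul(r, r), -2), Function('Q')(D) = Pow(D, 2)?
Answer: Add(Rational(1201, 2883867), Mul(Rational(-1, 5767734), Pow(1870, Rational(1, 2)))) ≈ 0.00040896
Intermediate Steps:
Function('j')(r) = Add(-2, Pow(r, 2)) (Function('j')(r) = Add(Pow(r, 2), -2) = Add(-2, Pow(r, 2)))
W = Add(3, Pow(1870, Rational(1, 2))) (W = Add(3, Pow(Add(1936, -66), Rational(1, 2))) = Add(3, Pow(1870, Rational(1, 2))) ≈ 46.243)
Pow(Add(Function('j')(Function('Q')(7)), W), -1) = Pow(Add(Add(-2, Pow(Pow(7, 2), 2)), Add(3, Pow(1870, Rational(1, 2)))), -1) = Pow(Add(Add(-2, Pow(49, 2)), Add(3, Pow(1870, Rational(1, 2)))), -1) = Pow(Add(Add(-2, 2401), Add(3, Pow(1870, Rational(1, 2)))), -1) = Pow(Add(2399, Add(3, Pow(1870, Rational(1, 2)))), -1) = Pow(Add(2402, Pow(1870, Rational(1, 2))), -1)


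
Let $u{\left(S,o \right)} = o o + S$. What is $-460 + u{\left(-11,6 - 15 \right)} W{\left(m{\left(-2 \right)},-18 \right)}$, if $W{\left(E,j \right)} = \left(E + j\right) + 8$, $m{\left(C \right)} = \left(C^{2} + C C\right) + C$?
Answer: $-740$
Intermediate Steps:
$m{\left(C \right)} = C + 2 C^{2}$ ($m{\left(C \right)} = \left(C^{2} + C^{2}\right) + C = 2 C^{2} + C = C + 2 C^{2}$)
$W{\left(E,j \right)} = 8 + E + j$
$u{\left(S,o \right)} = S + o^{2}$ ($u{\left(S,o \right)} = o^{2} + S = S + o^{2}$)
$-460 + u{\left(-11,6 - 15 \right)} W{\left(m{\left(-2 \right)},-18 \right)} = -460 + \left(-11 + \left(6 - 15\right)^{2}\right) \left(8 - 2 \left(1 + 2 \left(-2\right)\right) - 18\right) = -460 + \left(-11 + \left(6 - 15\right)^{2}\right) \left(8 - 2 \left(1 - 4\right) - 18\right) = -460 + \left(-11 + \left(-9\right)^{2}\right) \left(8 - -6 - 18\right) = -460 + \left(-11 + 81\right) \left(8 + 6 - 18\right) = -460 + 70 \left(-4\right) = -460 - 280 = -740$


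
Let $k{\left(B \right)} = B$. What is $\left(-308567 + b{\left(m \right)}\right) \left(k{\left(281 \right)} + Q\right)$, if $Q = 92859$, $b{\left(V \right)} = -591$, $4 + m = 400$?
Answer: $-28794976120$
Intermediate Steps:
$m = 396$ ($m = -4 + 400 = 396$)
$\left(-308567 + b{\left(m \right)}\right) \left(k{\left(281 \right)} + Q\right) = \left(-308567 - 591\right) \left(281 + 92859\right) = \left(-309158\right) 93140 = -28794976120$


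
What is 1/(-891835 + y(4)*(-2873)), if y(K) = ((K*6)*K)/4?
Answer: -1/960787 ≈ -1.0408e-6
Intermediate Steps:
y(K) = 3*K²/2 (y(K) = ((6*K)*K)*(¼) = (6*K²)*(¼) = 3*K²/2)
1/(-891835 + y(4)*(-2873)) = 1/(-891835 + ((3/2)*4²)*(-2873)) = 1/(-891835 + ((3/2)*16)*(-2873)) = 1/(-891835 + 24*(-2873)) = 1/(-891835 - 68952) = 1/(-960787) = -1/960787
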